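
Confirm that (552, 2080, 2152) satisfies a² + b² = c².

Compute a² + b² = 552² + 2080² = 304704 + 4326400 = 4631104
Compute c² = 2152² = 4631104
Since 4631104 = 4631104, confirmed.

Yes, it is a Pythagorean triple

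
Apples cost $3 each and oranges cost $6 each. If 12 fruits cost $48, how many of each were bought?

Let a = apples, o = oranges.
a + o = 12
3a + 6o = 48
Substitute o = 12 - a:
3a + 6(12 - a) = 48
(3 - 6)a = 48 - 72
-3a = -24
a = 8, o = 12 - 8 = 4

Apples: 8, Oranges: 4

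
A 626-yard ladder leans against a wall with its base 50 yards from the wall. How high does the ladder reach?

The ladder, wall, and ground form a right triangle with hypotenuse 626 and one leg 50.
By the Pythagorean theorem: h² = 626² - 50² = 391876 - 2500 = 389376
h = √389376 = 624 yards

624 yards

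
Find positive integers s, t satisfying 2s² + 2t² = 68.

Try small values of s and check whether (68 - 2s²)/2 is a perfect square.
s = 5: 2·5² = 50, so 2t² = 68 - 50 = 18, giving t² = 9, t = 3.
Check: 2·5² + 2·3² = 50 + 18 = 68 ✓

s = 5, t = 3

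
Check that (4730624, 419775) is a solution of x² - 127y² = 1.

Compute x² = 4730624² = 22378803429376
Compute 127y² = 127·419775² = 127·176211050625 = 22378803429375
x² - 127y² = 22378803429376 - 22378803429375 = 1
Since this equals 1, (4730624, 419775) is a solution.

Yes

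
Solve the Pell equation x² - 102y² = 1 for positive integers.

We seek the smallest positive integers (x, y) with x² - 102y² = 1, i.e., x² = 102y² + 1.
Try successive y values:
y = 1: x² = 102·1² + 1 = 103, not a perfect square
y = 2: x² = 102·2² + 1 = 409, not a perfect square
y = 3: x² = 102·3² + 1 = 919, not a perfect square
... continuing the search (or via continued fractions) ...
y = 10: x² = 102·10² + 1 = 10201, x = 101 ✓

Verify: 101² - 102·10² = 10201 - 10200 = 1 ✓

x = 101, y = 10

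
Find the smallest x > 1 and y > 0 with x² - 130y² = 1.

We seek the smallest positive integers (x, y) with x² - 130y² = 1, i.e., x² = 130y² + 1.
Try successive y values:
y = 1: x² = 130·1² + 1 = 131, not a perfect square
y = 2: x² = 130·2² + 1 = 521, not a perfect square
y = 3: x² = 130·3² + 1 = 1171, not a perfect square
... continuing the search (or via continued fractions) ...
y = 570: x² = 130·570² + 1 = 42237001, x = 6499 ✓

Verify: 6499² - 130·570² = 42237001 - 42237000 = 1 ✓

x = 6499, y = 570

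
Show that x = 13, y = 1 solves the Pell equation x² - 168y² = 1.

Compute x² = 13² = 169
Compute 168y² = 168·1² = 168·1 = 168
x² - 168y² = 169 - 168 = 1
Since this equals 1, (13, 1) is a solution.

Yes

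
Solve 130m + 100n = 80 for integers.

Step 1: Check solvability.
gcd(130, 100) = 10
Since 10 divides 80, solutions exist.

Step 2: Apply extended Euclidean algorithm to find gcd.
We find integers such that 130*x0 + 100*y0 = 10

Step 3: Scale the particular solution.
Multiply by 80/10 = 8:
m = -24, n = 32

Step 4: Verify.
130*(-24) + 100*(32) = 80 = 80 ✓

m = -24, n = 32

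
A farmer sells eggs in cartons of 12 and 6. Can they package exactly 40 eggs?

We need non-negative a, b with 12a + 6b = 40.
gcd(12, 6) = 6, and 6 does not divide 40.
No integer solutions exist.

No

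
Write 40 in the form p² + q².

We need to find integers p, q > 0 such that p² + q² = 40.
Trying p = 2: q² = 40 - 2² = 40 - 4 = 36
q = 6
Check: 2² + 6² = 4 + 36 = 40 ✓

40 = 2² + 6²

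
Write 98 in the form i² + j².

We need to find integers i, j > 0 such that i² + j² = 98.
Trying i = 7: j² = 98 - 7² = 98 - 49 = 49
j = 7
Check: 7² + 7² = 49 + 49 = 98 ✓

98 = 7² + 7²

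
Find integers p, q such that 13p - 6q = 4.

Step 1: Check solvability.
gcd(13, 6) = 1
Since 1 divides 4, solutions exist.

Step 2: Apply extended Euclidean algorithm to find gcd.
We find integers such that 13*x0 + 6*y0 = 1

Step 3: Scale the particular solution.
Multiply by 4/1 = 4:
p = 4, q = 8

Step 4: Verify.
13*(4) - 6*(8) = 4 = 4 ✓

p = 4, q = 8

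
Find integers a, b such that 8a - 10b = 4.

Step 1: Check solvability.
gcd(8, 10) = 2
Since 2 divides 4, solutions exist.

Step 2: Apply extended Euclidean algorithm to find gcd.
We find integers such that 8*x0 + 10*y0 = 2

Step 3: Scale the particular solution.
Multiply by 4/2 = 2:
a = -2, b = -2

Step 4: Verify.
8*(-2) - 10*(-2) = 4 = 4 ✓

a = -2, b = -2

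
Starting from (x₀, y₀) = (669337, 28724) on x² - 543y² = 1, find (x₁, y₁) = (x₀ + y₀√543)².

Solutions to x² - Dy² = 1 are generated by powers of (x₀ + y₀√D).
The next solution satisfies x₁ + y₁√543 = (x₀ + y₀√543)², giving:
x₁ = x₀² + 543y₀² = 669337² + 543·28724² = 448012019569 + 448012019568 = 896024039137
y₁ = 2x₀y₀ = 2·669337·28724 = 38452071976

Verify: 896024039137² - 543·38452071976² = 802859078711384107704769 - 802859078711384107704768 = 1 ✓

x = 896024039137, y = 38452071976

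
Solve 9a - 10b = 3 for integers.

Step 1: Check solvability.
gcd(9, 10) = 1
Since 1 divides 3, solutions exist.

Step 2: Apply extended Euclidean algorithm to find gcd.
We find integers such that 9*x0 + 10*y0 = 1

Step 3: Scale the particular solution.
Multiply by 3/1 = 3:
a = -3, b = -3

Step 4: Verify.
9*(-3) - 10*(-3) = 3 = 3 ✓

a = -3, b = -3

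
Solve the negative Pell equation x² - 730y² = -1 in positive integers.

We need x² = 730y² - 1. Try successive y:
y = 1: x² = 730·1² - 1 = 729 = 27² ✓
Check: 27² - 730·1² = 729 - 730 = -1 ✓

x = 27, y = 1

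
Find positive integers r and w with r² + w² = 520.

We need to find integers r, w > 0 such that r² + w² = 520.
Trying r = 6: w² = 520 - 6² = 520 - 36 = 484
w = 22
Check: 6² + 22² = 36 + 484 = 520 ✓

520 = 6² + 22²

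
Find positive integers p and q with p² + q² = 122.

We need to find integers p, q > 0 such that p² + q² = 122.
Trying p = 1: q² = 122 - 1² = 122 - 1 = 121
q = 11
Check: 1² + 11² = 1 + 121 = 122 ✓

122 = 1² + 11²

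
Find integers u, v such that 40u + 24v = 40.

Step 1: Check solvability.
gcd(40, 24) = 8
Since 8 divides 40, solutions exist.

Step 2: Apply extended Euclidean algorithm to find gcd.
We find integers such that 40*x0 + 24*y0 = 8

Step 3: Scale the particular solution.
Multiply by 40/8 = 5:
u = -5, v = 10

Step 4: Verify.
40*(-5) + 24*(10) = 40 = 40 ✓

u = -5, v = 10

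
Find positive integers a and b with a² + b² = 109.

We need to find integers a, b > 0 such that a² + b² = 109.
Trying a = 3: b² = 109 - 3² = 109 - 9 = 100
b = 10
Check: 3² + 10² = 9 + 100 = 109 ✓

109 = 3² + 10²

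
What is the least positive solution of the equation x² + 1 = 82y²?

We need x² = 82y² - 1. Try successive y:
y = 1: x² = 82·1² - 1 = 81 = 9² ✓
Check: 9² - 82·1² = 81 - 82 = -1 ✓

x = 9, y = 1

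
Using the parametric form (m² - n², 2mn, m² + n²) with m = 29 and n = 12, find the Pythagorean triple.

a = m² - n² = 29² - 12² = 841 - 144 = 697
b = 2mn = 2·29·12 = 696
c = m² + n² = 841 + 144 = 985
Verify: 697² + 696² = 485809 + 484416 = 970225 = 985² ✓

(697, 696, 985)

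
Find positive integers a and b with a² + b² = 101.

We need to find integers a, b > 0 such that a² + b² = 101.
Trying a = 1: b² = 101 - 1² = 101 - 1 = 100
b = 10
Check: 1² + 10² = 1 + 100 = 101 ✓

101 = 1² + 10²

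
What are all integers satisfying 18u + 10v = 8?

Step 1: Compute gcd(18, 10) = 2.
Since 2 divides 8, solutions exist.

Step 2: Find a particular solution using extended Euclidean algorithm.
We get u₀ = -4, v₀ = 8.
Check: 18*-4 + 10*8 = 8 = 8 ✓

Step 3: Write the general solution.
u = -4 + (10/2)t = -4 + 5t
v = 8 - (18/2)t = 8 - 9t
for any integer t.

u = -4 + 5t, v = 8 - 9t for integer t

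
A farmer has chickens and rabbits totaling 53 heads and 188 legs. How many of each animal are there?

Let c = chickens, r = rabbits.
Heads: c + r = 53
Legs: 2c + 4r = 188
From the first equation, c = 53 - r. Substitute:
2(53 - r) + 4r = 188
106 + 2r = 188
r = (188 - 106)/2 = 41
c = 53 - 41 = 12

Chickens: 12, Rabbits: 41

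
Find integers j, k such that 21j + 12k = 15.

Step 1: Check solvability.
gcd(21, 12) = 3
Since 3 divides 15, solutions exist.

Step 2: Apply extended Euclidean algorithm to find gcd.
We find integers such that 21*x0 + 12*y0 = 3

Step 3: Scale the particular solution.
Multiply by 15/3 = 5:
j = -5, k = 10

Step 4: Verify.
21*(-5) + 12*(10) = 15 = 15 ✓

j = -5, k = 10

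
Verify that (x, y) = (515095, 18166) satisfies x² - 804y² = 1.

Compute x² = 515095² = 265322859025
Compute 804y² = 804·18166² = 804·330003556 = 265322859024
x² - 804y² = 265322859025 - 265322859024 = 1
Since this equals 1, (515095, 18166) is a solution.

Yes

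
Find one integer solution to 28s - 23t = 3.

Step 1: Check solvability.
gcd(28, 23) = 1
Since 1 divides 3, solutions exist.

Step 2: Apply extended Euclidean algorithm to find gcd.
We find integers such that 28*x0 + 23*y0 = 1

Step 3: Scale the particular solution.
Multiply by 3/1 = 3:
s = -27, t = -33

Step 4: Verify.
28*(-27) - 23*(-33) = 3 = 3 ✓

s = -27, t = -33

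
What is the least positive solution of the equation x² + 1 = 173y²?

We need x² = 173y² - 1. Try successive y:
y = 1: x² = 173·1² - 1 = 172, not a perfect square
y = 2: x² = 173·2² - 1 = 691, not a perfect square
y = 3: x² = 173·3² - 1 = 1556, not a perfect square
...
y = 85: x² = 173·85² - 1 = 1249924 = 1118² ✓
Check: 1118² - 173·85² = 1249924 - 1249925 = -1 ✓

x = 1118, y = 85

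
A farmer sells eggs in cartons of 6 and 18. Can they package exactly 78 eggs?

We need non-negative a, b with 6a + 18b = 78.
gcd(6, 18) = 6 divides 78.
Try a = 1: 18b = 78 - 6 = 72, so b = 4.
One way: 1 cartons of 6 and 4 cartons of 18.

Yes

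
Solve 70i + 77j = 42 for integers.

Step 1: Check solvability.
gcd(70, 77) = 7
Since 7 divides 42, solutions exist.

Step 2: Apply extended Euclidean algorithm to find gcd.
We find integers such that 70*x0 + 77*y0 = 7

Step 3: Scale the particular solution.
Multiply by 42/7 = 6:
i = -6, j = 6

Step 4: Verify.
70*(-6) + 77*(6) = 42 = 42 ✓

i = -6, j = 6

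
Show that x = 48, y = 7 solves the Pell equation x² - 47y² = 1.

Compute x² = 48² = 2304
Compute 47y² = 47·7² = 47·49 = 2303
x² - 47y² = 2304 - 2303 = 1
Since this equals 1, (48, 7) is a solution.

Yes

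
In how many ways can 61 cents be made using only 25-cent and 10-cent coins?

We need non-negative integers (x, y) with 25x + 10y = 61.
For each x from 0 to 2, check if (61 - 25x) is a non-negative multiple of 10.
Solutions (x, y): none
Count: 0

0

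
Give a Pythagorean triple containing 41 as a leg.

We need the other leg and hypotenuse such that 41² + x² = c².
Take x = 840, c = 841: 41² + 840² = 1681 + 705600 = 707281 = 841² ✓
Triple: (41, 840, 841)

(41, 840, 841)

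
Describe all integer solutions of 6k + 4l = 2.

Step 1: Compute gcd(6, 4) = 2.
Since 2 divides 2, solutions exist.

Step 2: Find a particular solution using extended Euclidean algorithm.
We get k₀ = 1, l₀ = -1.
Check: 6*1 + 4*-1 = 2 = 2 ✓

Step 3: Write the general solution.
k = 1 + (4/2)t = 1 + 2t
l = -1 - (6/2)t = -1 - 3t
for any integer t.

k = 1 + 2t, l = -1 - 3t for integer t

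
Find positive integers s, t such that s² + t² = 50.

Search for s with 50 - s² a perfect square.
s = 1: 50 - 1² = 50 - 1 = 49 = 7² ✓
So s = 1, t = 7.

s = 1, t = 7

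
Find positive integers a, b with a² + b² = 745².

We need a² + b² = 745² = 555025.
Trying: 407² + 624² = 165649 + 389376 = 555025 ✓

(407, 624, 745)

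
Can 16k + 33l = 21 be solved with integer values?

Step 1: Compute gcd(16, 33).
gcd(16, 33) = 1

Step 2: Check divisibility.
Does 1 divide 21? 21 = 1 x 21, so yes.

By the theorem on linear Diophantine equations, 16k + 33l = 21 has integer solutions if and only if gcd(16, 33) divides 21. Since 1 | 21, solutions exist.

Yes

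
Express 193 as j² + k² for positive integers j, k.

We need to find integers j, k > 0 such that j² + k² = 193.
Trying j = 7: k² = 193 - 7² = 193 - 49 = 144
k = 12
Check: 7² + 12² = 49 + 144 = 193 ✓

193 = 7² + 12²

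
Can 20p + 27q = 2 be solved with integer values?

Step 1: Compute gcd(20, 27).
gcd(20, 27) = 1

Step 2: Check divisibility.
Does 1 divide 2? 2 = 1 x 2, so yes.

By the theorem on linear Diophantine equations, 20p + 27q = 2 has integer solutions if and only if gcd(20, 27) divides 2. Since 1 | 2, solutions exist.

Yes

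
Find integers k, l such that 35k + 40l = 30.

Step 1: Check solvability.
gcd(35, 40) = 5
Since 5 divides 30, solutions exist.

Step 2: Apply extended Euclidean algorithm to find gcd.
We find integers such that 35*x0 + 40*y0 = 5

Step 3: Scale the particular solution.
Multiply by 30/5 = 6:
k = -6, l = 6

Step 4: Verify.
35*(-6) + 40*(6) = 30 = 30 ✓

k = -6, l = 6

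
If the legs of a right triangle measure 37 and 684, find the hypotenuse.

c² = a² + b² = 37² + 684² = 1369 + 467856 = 469225
c = 685

685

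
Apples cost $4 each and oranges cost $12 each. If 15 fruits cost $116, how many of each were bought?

Let a = apples, o = oranges.
a + o = 15
4a + 12o = 116
Substitute o = 15 - a:
4a + 12(15 - a) = 116
(4 - 12)a = 116 - 180
-8a = -64
a = 8, o = 15 - 8 = 7

Apples: 8, Oranges: 7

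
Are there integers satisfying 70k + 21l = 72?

Step 1: Compute gcd(70, 21).
gcd(70, 21) = 7

Step 2: Check divisibility.
Does 7 divide 72? 72 = 7 x 10 + 2, so no.

By the theorem on linear Diophantine equations, 70k + 21l = 72 has integer solutions if and only if gcd(70, 21) divides 72. Since 7 does not divide 72, no solutions exist.

No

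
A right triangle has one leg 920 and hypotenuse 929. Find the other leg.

a² = c² - b² = 863041 - 846400 = 16641
a = 129

129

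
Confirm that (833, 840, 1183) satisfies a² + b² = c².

Compute a² + b² = 833² + 840² = 693889 + 705600 = 1399489
Compute c² = 1183² = 1399489
Since 1399489 = 1399489, confirmed.

Yes, it is a Pythagorean triple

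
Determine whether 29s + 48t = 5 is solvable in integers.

Step 1: Compute gcd(29, 48).
gcd(29, 48) = 1

Step 2: Check divisibility.
Does 1 divide 5? 5 = 1 x 5, so yes.

By the theorem on linear Diophantine equations, 29s + 48t = 5 has integer solutions if and only if gcd(29, 48) divides 5. Since 1 | 5, solutions exist.

Yes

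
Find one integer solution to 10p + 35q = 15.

Step 1: Check solvability.
gcd(10, 35) = 5
Since 5 divides 15, solutions exist.

Step 2: Apply extended Euclidean algorithm to find gcd.
We find integers such that 10*x0 + 35*y0 = 5

Step 3: Scale the particular solution.
Multiply by 15/5 = 3:
p = -9, q = 3

Step 4: Verify.
10*(-9) + 35*(3) = 15 = 15 ✓

p = -9, q = 3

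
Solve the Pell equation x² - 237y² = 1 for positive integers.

We seek the smallest positive integers (x, y) with x² - 237y² = 1, i.e., x² = 237y² + 1.
Try successive y values:
y = 1: x² = 237·1² + 1 = 238, not a perfect square
y = 2: x² = 237·2² + 1 = 949, not a perfect square
y = 3: x² = 237·3² + 1 = 2134, not a perfect square
... continuing the search (or via continued fractions) ...
y = 14820: x² = 237·14820² + 1 = 52052878801, x = 228151 ✓

Verify: 228151² - 237·14820² = 52052878801 - 52052878800 = 1 ✓

x = 228151, y = 14820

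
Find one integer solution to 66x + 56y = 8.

Step 1: Check solvability.
gcd(66, 56) = 2
Since 2 divides 8, solutions exist.

Step 2: Apply extended Euclidean algorithm to find gcd.
We find integers such that 66*x0 + 56*y0 = 2

Step 3: Scale the particular solution.
Multiply by 8/2 = 4:
x = -44, y = 52

Step 4: Verify.
66*(-44) + 56*(52) = 8 = 8 ✓

x = -44, y = 52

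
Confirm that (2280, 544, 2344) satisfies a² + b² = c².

Compute a² + b² = 2280² + 544² = 5198400 + 295936 = 5494336
Compute c² = 2344² = 5494336
Since 5494336 = 5494336, confirmed.

Yes, it is a Pythagorean triple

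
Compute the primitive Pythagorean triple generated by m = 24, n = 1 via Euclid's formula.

a = m² - n² = 24² - 1² = 576 - 1 = 575
b = 2mn = 2·24·1 = 48
c = m² + n² = 576 + 1 = 577
Verify: 575² + 48² = 330625 + 2304 = 332929 = 577² ✓

(575, 48, 577)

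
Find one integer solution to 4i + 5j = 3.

Step 1: Check solvability.
gcd(4, 5) = 1
Since 1 divides 3, solutions exist.

Step 2: Apply extended Euclidean algorithm to find gcd.
We find integers such that 4*x0 + 5*y0 = 1

Step 3: Scale the particular solution.
Multiply by 3/1 = 3:
i = -3, j = 3

Step 4: Verify.
4*(-3) + 5*(3) = 3 = 3 ✓

i = -3, j = 3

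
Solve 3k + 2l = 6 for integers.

Step 1: Check solvability.
gcd(3, 2) = 1
Since 1 divides 6, solutions exist.

Step 2: Apply extended Euclidean algorithm to find gcd.
We find integers such that 3*x0 + 2*y0 = 1

Step 3: Scale the particular solution.
Multiply by 6/1 = 6:
k = 6, l = -6

Step 4: Verify.
3*(6) + 2*(-6) = 6 = 6 ✓

k = 6, l = -6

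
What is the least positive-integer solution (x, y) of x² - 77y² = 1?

We seek the smallest positive integers (x, y) with x² - 77y² = 1, i.e., x² = 77y² + 1.
Try successive y values:
y = 1: x² = 77·1² + 1 = 78, not a perfect square
y = 2: x² = 77·2² + 1 = 309, not a perfect square
y = 3: x² = 77·3² + 1 = 694, not a perfect square
... continuing the search (or via continued fractions) ...
y = 40: x² = 77·40² + 1 = 123201, x = 351 ✓

Verify: 351² - 77·40² = 123201 - 123200 = 1 ✓

x = 351, y = 40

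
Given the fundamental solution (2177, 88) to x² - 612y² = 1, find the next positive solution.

Solutions to x² - Dy² = 1 are generated by powers of (x₀ + y₀√D).
The next solution satisfies x₁ + y₁√612 = (x₀ + y₀√612)², giving:
x₁ = x₀² + 612y₀² = 2177² + 612·88² = 4739329 + 4739328 = 9478657
y₁ = 2x₀y₀ = 2·2177·88 = 383152

Verify: 9478657² - 612·383152² = 89844938523649 - 89844938523648 = 1 ✓

x = 9478657, y = 383152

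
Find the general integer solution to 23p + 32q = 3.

Step 1: Compute gcd(23, 32) = 1.
Since 1 divides 3, solutions exist.

Step 2: Find a particular solution using extended Euclidean algorithm.
We get p₀ = 21, q₀ = -15.
Check: 23*21 + 32*-15 = 3 = 3 ✓

Step 3: Write the general solution.
p = 21 + (32/1)t = 21 + 32t
q = -15 - (23/1)t = -15 - 23t
for any integer t.

p = 21 + 32t, q = -15 - 23t for integer t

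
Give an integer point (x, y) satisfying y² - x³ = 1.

Try small integer x values and check whether x³ + 1 is a perfect square.
x = 0: x³ + 1 = 0³ + 1 = 0 + 1 = 1
Is 1 a perfect square? 1² = 1 ✓
So (x, y) = (0, -1) is a solution.

x = 0, y = -1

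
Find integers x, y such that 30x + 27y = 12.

Step 1: Check solvability.
gcd(30, 27) = 3
Since 3 divides 12, solutions exist.

Step 2: Apply extended Euclidean algorithm to find gcd.
We find integers such that 30*x0 + 27*y0 = 3

Step 3: Scale the particular solution.
Multiply by 12/3 = 4:
x = 4, y = -4

Step 4: Verify.
30*(4) + 27*(-4) = 12 = 12 ✓

x = 4, y = -4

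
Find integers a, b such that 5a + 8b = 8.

Step 1: Check solvability.
gcd(5, 8) = 1
Since 1 divides 8, solutions exist.

Step 2: Apply extended Euclidean algorithm to find gcd.
We find integers such that 5*x0 + 8*y0 = 1

Step 3: Scale the particular solution.
Multiply by 8/1 = 8:
a = -24, b = 16

Step 4: Verify.
5*(-24) + 8*(16) = 8 = 8 ✓

a = -24, b = 16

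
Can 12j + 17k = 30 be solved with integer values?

Step 1: Compute gcd(12, 17).
gcd(12, 17) = 1

Step 2: Check divisibility.
Does 1 divide 30? 30 = 1 x 30, so yes.

By the theorem on linear Diophantine equations, 12j + 17k = 30 has integer solutions if and only if gcd(12, 17) divides 30. Since 1 | 30, solutions exist.

Yes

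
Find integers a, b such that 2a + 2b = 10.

Step 1: Check solvability.
gcd(2, 2) = 2
Since 2 divides 10, solutions exist.

Step 2: Apply extended Euclidean algorithm to find gcd.
We find integers such that 2*x0 + 2*y0 = 2

Step 3: Scale the particular solution.
Multiply by 10/2 = 5:
a = 0, b = 5

Step 4: Verify.
2*(0) + 2*(5) = 10 = 10 ✓

a = 0, b = 5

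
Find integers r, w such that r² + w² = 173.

We need to find integers r, w > 0 such that r² + w² = 173.
Trying r = 2: w² = 173 - 2² = 173 - 4 = 169
w = 13
Check: 2² + 13² = 4 + 169 = 173 ✓

173 = 2² + 13²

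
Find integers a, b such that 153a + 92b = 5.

Step 1: Check solvability.
gcd(153, 92) = 1
Since 1 divides 5, solutions exist.

Step 2: Apply extended Euclidean algorithm to find gcd.
We find integers such that 153*x0 + 92*y0 = 1

Step 3: Scale the particular solution.
Multiply by 5/1 = 5:
a = -15, b = 25

Step 4: Verify.
153*(-15) + 92*(25) = 5 = 5 ✓

a = -15, b = 25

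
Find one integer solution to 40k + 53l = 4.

Step 1: Check solvability.
gcd(40, 53) = 1
Since 1 divides 4, solutions exist.

Step 2: Apply extended Euclidean algorithm to find gcd.
We find integers such that 40*x0 + 53*y0 = 1

Step 3: Scale the particular solution.
Multiply by 4/1 = 4:
k = 16, l = -12

Step 4: Verify.
40*(16) + 53*(-12) = 4 = 4 ✓

k = 16, l = -12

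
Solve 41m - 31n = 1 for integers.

Step 1: Check solvability.
gcd(41, 31) = 1
Since 1 divides 1, solutions exist.

Step 2: Apply extended Euclidean algorithm to find gcd.
We find integers such that 41*x0 + 31*y0 = 1

Step 3: Scale the particular solution.
Multiply by 1/1 = 1:
m = -3, n = -4

Step 4: Verify.
41*(-3) - 31*(-4) = 1 = 1 ✓

m = -3, n = -4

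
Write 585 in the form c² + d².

We need to find integers c, d > 0 such that c² + d² = 585.
Trying c = 3: d² = 585 - 3² = 585 - 9 = 576
d = 24
Check: 3² + 24² = 9 + 576 = 585 ✓

585 = 3² + 24²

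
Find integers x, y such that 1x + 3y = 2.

Step 1: Check solvability.
gcd(1, 3) = 1
Since 1 divides 2, solutions exist.

Step 2: Apply extended Euclidean algorithm to find gcd.
We find integers such that 1*x0 + 3*y0 = 1

Step 3: Scale the particular solution.
Multiply by 2/1 = 2:
x = 2, y = 0

Step 4: Verify.
1*(2) + 3*(0) = 2 = 2 ✓

x = 2, y = 0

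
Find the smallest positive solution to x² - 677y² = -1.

We need x² = 677y² - 1. Try successive y:
y = 1: x² = 677·1² - 1 = 676 = 26² ✓
Check: 26² - 677·1² = 676 - 677 = -1 ✓

x = 26, y = 1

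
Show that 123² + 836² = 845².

Compute a² + b²:
123² + 836² = 15129 + 698896 = 714025
Compute c²:
845² = 714025
Since 714025 = 714025, it is a Pythagorean triple.

Yes, it is a Pythagorean triple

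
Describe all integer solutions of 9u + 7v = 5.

Step 1: Compute gcd(9, 7) = 1.
Since 1 divides 5, solutions exist.

Step 2: Find a particular solution using extended Euclidean algorithm.
We get u₀ = -15, v₀ = 20.
Check: 9*-15 + 7*20 = 5 = 5 ✓

Step 3: Write the general solution.
u = -15 + (7/1)t = -15 + 7t
v = 20 - (9/1)t = 20 - 9t
for any integer t.

u = -15 + 7t, v = 20 - 9t for integer t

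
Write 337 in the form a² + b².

We need to find integers a, b > 0 such that a² + b² = 337.
Trying a = 9: b² = 337 - 9² = 337 - 81 = 256
b = 16
Check: 9² + 16² = 81 + 256 = 337 ✓

337 = 9² + 16²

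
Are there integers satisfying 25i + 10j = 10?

Step 1: Compute gcd(25, 10).
gcd(25, 10) = 5

Step 2: Check divisibility.
Does 5 divide 10? 10 = 5 x 2, so yes.

By the theorem on linear Diophantine equations, 25i + 10j = 10 has integer solutions if and only if gcd(25, 10) divides 10. Since 5 | 10, solutions exist.

Yes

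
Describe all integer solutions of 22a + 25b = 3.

Step 1: Compute gcd(22, 25) = 1.
Since 1 divides 3, solutions exist.

Step 2: Find a particular solution using extended Euclidean algorithm.
We get a₀ = 24, b₀ = -21.
Check: 22*24 + 25*-21 = 3 = 3 ✓

Step 3: Write the general solution.
a = 24 + (25/1)t = 24 + 25t
b = -21 - (22/1)t = -21 - 22t
for any integer t.

a = 24 + 25t, b = -21 - 22t for integer t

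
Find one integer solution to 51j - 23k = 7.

Step 1: Check solvability.
gcd(51, 23) = 1
Since 1 divides 7, solutions exist.

Step 2: Apply extended Euclidean algorithm to find gcd.
We find integers such that 51*x0 + 23*y0 = 1

Step 3: Scale the particular solution.
Multiply by 7/1 = 7:
j = -63, k = -140

Step 4: Verify.
51*(-63) - 23*(-140) = 7 = 7 ✓

j = -63, k = -140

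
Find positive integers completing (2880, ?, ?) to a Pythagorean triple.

We need the other leg and hypotenuse such that 2880² + x² = c².
Take x = 1792, c = 3392: 2880² + 1792² = 8294400 + 3211264 = 11505664 = 3392² ✓
Triple: (2880, 1792, 3392)

(2880, 1792, 3392)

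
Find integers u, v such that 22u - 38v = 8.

Step 1: Check solvability.
gcd(22, 38) = 2
Since 2 divides 8, solutions exist.

Step 2: Apply extended Euclidean algorithm to find gcd.
We find integers such that 22*x0 + 38*y0 = 2

Step 3: Scale the particular solution.
Multiply by 8/2 = 4:
u = 28, v = 16

Step 4: Verify.
22*(28) - 38*(16) = 8 = 8 ✓

u = 28, v = 16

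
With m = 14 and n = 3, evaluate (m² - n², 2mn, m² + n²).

a = m² - n² = 196 - 9 = 187
b = 2mn = 2·14·3 = 84
c = m² + n² = 196 + 9 = 205
Verify: 187² + 84² = 34969 + 7056 = 42025 = 205² ✓

(187, 84, 205)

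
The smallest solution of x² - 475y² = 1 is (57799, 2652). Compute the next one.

Solutions to x² - Dy² = 1 are generated by powers of (x₀ + y₀√D).
The next solution satisfies x₁ + y₁√475 = (x₀ + y₀√475)², giving:
x₁ = x₀² + 475y₀² = 57799² + 475·2652² = 3340724401 + 3340724400 = 6681448801
y₁ = 2x₀y₀ = 2·57799·2652 = 306565896

Verify: 6681448801² - 475·306565896² = 44641758080384337601 - 44641758080384337600 = 1 ✓

x = 6681448801, y = 306565896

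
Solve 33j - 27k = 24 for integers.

Step 1: Check solvability.
gcd(33, 27) = 3
Since 3 divides 24, solutions exist.

Step 2: Apply extended Euclidean algorithm to find gcd.
We find integers such that 33*x0 + 27*y0 = 3

Step 3: Scale the particular solution.
Multiply by 24/3 = 8:
j = -32, k = -40

Step 4: Verify.
33*(-32) - 27*(-40) = 24 = 24 ✓

j = -32, k = -40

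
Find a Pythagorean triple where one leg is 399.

We need the other leg and hypotenuse such that 399² + x² = c².
Take x = 40, c = 401: 399² + 40² = 159201 + 1600 = 160801 = 401² ✓
Triple: (399, 40, 401)

(399, 40, 401)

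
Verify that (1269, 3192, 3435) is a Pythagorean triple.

Compute a² + b² = 1269² + 3192² = 1610361 + 10188864 = 11799225
Compute c² = 3435² = 11799225
Since 11799225 = 11799225, confirmed.

Yes, it is a Pythagorean triple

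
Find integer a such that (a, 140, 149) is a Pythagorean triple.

a² = c² - b² = 149² - 140² = 22201 - 19600 = 2601
a = sqrt(2601) = 51

51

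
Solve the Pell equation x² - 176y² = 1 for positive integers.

We seek the smallest positive integers (x, y) with x² - 176y² = 1, i.e., x² = 176y² + 1.
Try successive y values:
y = 1: x² = 176·1² + 1 = 177, not a perfect square
y = 2: x² = 176·2² + 1 = 705, not a perfect square
y = 3: x² = 176·3² + 1 = 1585, not a perfect square
... continuing the search (or via continued fractions) ...
y = 15: x² = 176·15² + 1 = 39601, x = 199 ✓

Verify: 199² - 176·15² = 39601 - 39600 = 1 ✓

x = 199, y = 15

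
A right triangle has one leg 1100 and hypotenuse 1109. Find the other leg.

a² = c² - b² = 1229881 - 1210000 = 19881
a = 141

141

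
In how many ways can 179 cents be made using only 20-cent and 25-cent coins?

We need non-negative integers (x, y) with 20x + 25y = 179.
For each x from 0 to 8, check if (179 - 20x) is a non-negative multiple of 25.
Solutions (x, y): none
Count: 0

0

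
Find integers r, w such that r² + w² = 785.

We need to find integers r, w > 0 such that r² + w² = 785.
Trying r = 1: w² = 785 - 1² = 785 - 1 = 784
w = 28
Check: 1² + 28² = 1 + 784 = 785 ✓

785 = 1² + 28²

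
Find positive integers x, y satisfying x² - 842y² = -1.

We need x² = 842y² - 1. Try successive y:
y = 1: x² = 842·1² - 1 = 841 = 29² ✓
Check: 29² - 842·1² = 841 - 842 = -1 ✓

x = 29, y = 1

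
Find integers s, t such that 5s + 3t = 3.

Step 1: Check solvability.
gcd(5, 3) = 1
Since 1 divides 3, solutions exist.

Step 2: Apply extended Euclidean algorithm to find gcd.
We find integers such that 5*x0 + 3*y0 = 1

Step 3: Scale the particular solution.
Multiply by 3/1 = 3:
s = -3, t = 6

Step 4: Verify.
5*(-3) + 3*(6) = 3 = 3 ✓

s = -3, t = 6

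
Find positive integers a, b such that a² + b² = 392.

Search for a with 392 - a² a perfect square.
a = 14: 392 - 14² = 392 - 196 = 196 = 14² ✓
So a = 14, b = 14.

a = 14, b = 14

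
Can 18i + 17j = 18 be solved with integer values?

Step 1: Compute gcd(18, 17).
gcd(18, 17) = 1

Step 2: Check divisibility.
Does 1 divide 18? 18 = 1 x 18, so yes.

By the theorem on linear Diophantine equations, 18i + 17j = 18 has integer solutions if and only if gcd(18, 17) divides 18. Since 1 | 18, solutions exist.

Yes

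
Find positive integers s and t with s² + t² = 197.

We need to find integers s, t > 0 such that s² + t² = 197.
Trying s = 1: t² = 197 - 1² = 197 - 1 = 196
t = 14
Check: 1² + 14² = 1 + 196 = 197 ✓

197 = 1² + 14²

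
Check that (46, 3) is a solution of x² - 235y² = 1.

Compute x² = 46² = 2116
Compute 235y² = 235·3² = 235·9 = 2115
x² - 235y² = 2116 - 2115 = 1
Since this equals 1, (46, 3) is a solution.

Yes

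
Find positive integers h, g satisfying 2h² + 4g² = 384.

Try small values of h and check whether (384 - 2h²)/4 is a perfect square.
h = 8: 2·8² = 128, so 4g² = 384 - 128 = 256, giving g² = 64, g = 8.
Check: 2·8² + 4·8² = 128 + 256 = 384 ✓

h = 8, g = 8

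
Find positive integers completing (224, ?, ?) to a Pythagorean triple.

We need the other leg and hypotenuse such that 224² + x² = c².
Take x = 132, c = 260: 224² + 132² = 50176 + 17424 = 67600 = 260² ✓
Triple: (132, 224, 260)

(132, 224, 260)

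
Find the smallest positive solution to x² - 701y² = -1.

We need x² = 701y² - 1. Try successive y:
y = 1: x² = 701·1² - 1 = 700, not a perfect square
y = 2: x² = 701·2² - 1 = 2803, not a perfect square
y = 3: x² = 701·3² - 1 = 6308, not a perfect square
...
y = 445: x² = 701·445² - 1 = 138815524 = 11782² ✓
Check: 11782² - 701·445² = 138815524 - 138815525 = -1 ✓

x = 11782, y = 445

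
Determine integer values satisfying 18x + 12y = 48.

Step 1: Check solvability.
gcd(18, 12) = 6
Since 6 divides 48, solutions exist.

Step 2: Apply extended Euclidean algorithm to find gcd.
We find integers such that 18*x0 + 12*y0 = 6

Step 3: Scale the particular solution.
Multiply by 48/6 = 8:
x = 8, y = -8

Step 4: Verify.
18*(8) + 12*(-8) = 48 = 48 ✓

x = 8, y = -8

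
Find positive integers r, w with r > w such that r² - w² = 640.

Factor: r² - w² = (r+w)(r-w) = 640.
We need two factors of 640 with the same parity.
Use r+w = 320 and r-w = 2 (product 320·2 = 640).
Adding: 2r = 322, so r = 161.
Subtracting: 2w = 318, so w = 159.
Check: 161² - 159² = 25921 - 25281 = 640 ✓

r = 161, w = 159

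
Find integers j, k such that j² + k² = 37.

We need to find integers j, k > 0 such that j² + k² = 37.
Trying j = 1: k² = 37 - 1² = 37 - 1 = 36
k = 6
Check: 1² + 6² = 1 + 36 = 37 ✓

37 = 1² + 6²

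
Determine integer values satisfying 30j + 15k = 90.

Step 1: Check solvability.
gcd(30, 15) = 15
Since 15 divides 90, solutions exist.

Step 2: Apply extended Euclidean algorithm to find gcd.
We find integers such that 30*x0 + 15*y0 = 15

Step 3: Scale the particular solution.
Multiply by 90/15 = 6:
j = 0, k = 6

Step 4: Verify.
30*(0) + 15*(6) = 90 = 90 ✓

j = 0, k = 6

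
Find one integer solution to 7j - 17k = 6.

Step 1: Check solvability.
gcd(7, 17) = 1
Since 1 divides 6, solutions exist.

Step 2: Apply extended Euclidean algorithm to find gcd.
We find integers such that 7*x0 + 17*y0 = 1

Step 3: Scale the particular solution.
Multiply by 6/1 = 6:
j = 30, k = 12

Step 4: Verify.
7*(30) - 17*(12) = 6 = 6 ✓

j = 30, k = 12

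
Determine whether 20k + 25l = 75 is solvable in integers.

Step 1: Compute gcd(20, 25).
gcd(20, 25) = 5

Step 2: Check divisibility.
Does 5 divide 75? 75 = 5 x 15, so yes.

By the theorem on linear Diophantine equations, 20k + 25l = 75 has integer solutions if and only if gcd(20, 25) divides 75. Since 5 | 75, solutions exist.

Yes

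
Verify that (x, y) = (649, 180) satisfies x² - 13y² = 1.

Compute x² = 649² = 421201
Compute 13y² = 13·180² = 13·32400 = 421200
x² - 13y² = 421201 - 421200 = 1
Since this equals 1, (649, 180) is a solution.

Yes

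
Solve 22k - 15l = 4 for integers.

Step 1: Check solvability.
gcd(22, 15) = 1
Since 1 divides 4, solutions exist.

Step 2: Apply extended Euclidean algorithm to find gcd.
We find integers such that 22*x0 + 15*y0 = 1

Step 3: Scale the particular solution.
Multiply by 4/1 = 4:
k = -8, l = -12

Step 4: Verify.
22*(-8) - 15*(-12) = 4 = 4 ✓

k = -8, l = -12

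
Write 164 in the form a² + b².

We need to find integers a, b > 0 such that a² + b² = 164.
Trying a = 8: b² = 164 - 8² = 164 - 64 = 100
b = 10
Check: 8² + 10² = 64 + 100 = 164 ✓

164 = 8² + 10²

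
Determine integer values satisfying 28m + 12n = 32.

Step 1: Check solvability.
gcd(28, 12) = 4
Since 4 divides 32, solutions exist.

Step 2: Apply extended Euclidean algorithm to find gcd.
We find integers such that 28*x0 + 12*y0 = 4

Step 3: Scale the particular solution.
Multiply by 32/4 = 8:
m = 8, n = -16

Step 4: Verify.
28*(8) + 12*(-16) = 32 = 32 ✓

m = 8, n = -16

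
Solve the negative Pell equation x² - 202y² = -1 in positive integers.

We need x² = 202y² - 1. Try successive y:
y = 1: x² = 202·1² - 1 = 201, not a perfect square
y = 2: x² = 202·2² - 1 = 807, not a perfect square
y = 3: x² = 202·3² - 1 = 1817, not a perfect square
...
y = 221: x² = 202·221² - 1 = 9865881 = 3141² ✓
Check: 3141² - 202·221² = 9865881 - 9865882 = -1 ✓

x = 3141, y = 221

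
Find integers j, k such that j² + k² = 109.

We need to find integers j, k > 0 such that j² + k² = 109.
Trying j = 3: k² = 109 - 3² = 109 - 9 = 100
k = 10
Check: 3² + 10² = 9 + 100 = 109 ✓

109 = 3² + 10²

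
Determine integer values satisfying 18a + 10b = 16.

Step 1: Check solvability.
gcd(18, 10) = 2
Since 2 divides 16, solutions exist.

Step 2: Apply extended Euclidean algorithm to find gcd.
We find integers such that 18*x0 + 10*y0 = 2

Step 3: Scale the particular solution.
Multiply by 16/2 = 8:
a = -8, b = 16

Step 4: Verify.
18*(-8) + 10*(16) = 16 = 16 ✓

a = -8, b = 16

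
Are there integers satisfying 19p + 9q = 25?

Step 1: Compute gcd(19, 9).
gcd(19, 9) = 1

Step 2: Check divisibility.
Does 1 divide 25? 25 = 1 x 25, so yes.

By the theorem on linear Diophantine equations, 19p + 9q = 25 has integer solutions if and only if gcd(19, 9) divides 25. Since 1 | 25, solutions exist.

Yes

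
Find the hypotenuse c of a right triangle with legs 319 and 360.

c² = a² + b² = 319² + 360² = 101761 + 129600 = 231361
c = 481

481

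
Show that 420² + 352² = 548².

Compute a² + b² = 420² + 352² = 176400 + 123904 = 300304
Compute c² = 548² = 300304
Since 300304 = 300304, confirmed.

Yes, it is a Pythagorean triple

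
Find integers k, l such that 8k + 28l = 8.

Step 1: Check solvability.
gcd(8, 28) = 4
Since 4 divides 8, solutions exist.

Step 2: Apply extended Euclidean algorithm to find gcd.
We find integers such that 8*x0 + 28*y0 = 4

Step 3: Scale the particular solution.
Multiply by 8/4 = 2:
k = -6, l = 2

Step 4: Verify.
8*(-6) + 28*(2) = 8 = 8 ✓

k = -6, l = 2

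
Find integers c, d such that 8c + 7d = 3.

Step 1: Check solvability.
gcd(8, 7) = 1
Since 1 divides 3, solutions exist.

Step 2: Apply extended Euclidean algorithm to find gcd.
We find integers such that 8*x0 + 7*y0 = 1

Step 3: Scale the particular solution.
Multiply by 3/1 = 3:
c = 3, d = -3

Step 4: Verify.
8*(3) + 7*(-3) = 3 = 3 ✓

c = 3, d = -3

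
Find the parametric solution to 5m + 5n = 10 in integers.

Step 1: Compute gcd(5, 5) = 5.
Since 5 divides 10, solutions exist.

Step 2: Find a particular solution using extended Euclidean algorithm.
We get m₀ = 0, n₀ = 2.
Check: 5*0 + 5*2 = 10 = 10 ✓

Step 3: Write the general solution.
m = 0 + (5/5)t = 0 + 1t
n = 2 - (5/5)t = 2 - 1t
for any integer t.

m = 0 + 1t, n = 2 - 1t for integer t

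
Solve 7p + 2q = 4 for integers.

Step 1: Check solvability.
gcd(7, 2) = 1
Since 1 divides 4, solutions exist.

Step 2: Apply extended Euclidean algorithm to find gcd.
We find integers such that 7*x0 + 2*y0 = 1

Step 3: Scale the particular solution.
Multiply by 4/1 = 4:
p = 4, q = -12

Step 4: Verify.
7*(4) + 2*(-12) = 4 = 4 ✓

p = 4, q = -12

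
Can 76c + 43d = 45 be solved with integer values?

Step 1: Compute gcd(76, 43).
gcd(76, 43) = 1

Step 2: Check divisibility.
Does 1 divide 45? 45 = 1 x 45, so yes.

By the theorem on linear Diophantine equations, 76c + 43d = 45 has integer solutions if and only if gcd(76, 43) divides 45. Since 1 | 45, solutions exist.

Yes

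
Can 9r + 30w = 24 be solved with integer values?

Step 1: Compute gcd(9, 30).
gcd(9, 30) = 3

Step 2: Check divisibility.
Does 3 divide 24? 24 = 3 x 8, so yes.

By the theorem on linear Diophantine equations, 9r + 30w = 24 has integer solutions if and only if gcd(9, 30) divides 24. Since 3 | 24, solutions exist.

Yes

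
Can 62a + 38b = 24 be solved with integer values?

Step 1: Compute gcd(62, 38).
gcd(62, 38) = 2

Step 2: Check divisibility.
Does 2 divide 24? 24 = 2 x 12, so yes.

By the theorem on linear Diophantine equations, 62a + 38b = 24 has integer solutions if and only if gcd(62, 38) divides 24. Since 2 | 24, solutions exist.

Yes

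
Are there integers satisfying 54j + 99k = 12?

Step 1: Compute gcd(54, 99).
gcd(54, 99) = 9

Step 2: Check divisibility.
Does 9 divide 12? 12 = 9 x 1 + 3, so no.

By the theorem on linear Diophantine equations, 54j + 99k = 12 has integer solutions if and only if gcd(54, 99) divides 12. Since 9 does not divide 12, no solutions exist.

No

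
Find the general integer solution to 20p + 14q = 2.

Step 1: Compute gcd(20, 14) = 2.
Since 2 divides 2, solutions exist.

Step 2: Find a particular solution using extended Euclidean algorithm.
We get p₀ = -2, q₀ = 3.
Check: 20*-2 + 14*3 = 2 = 2 ✓

Step 3: Write the general solution.
p = -2 + (14/2)t = -2 + 7t
q = 3 - (20/2)t = 3 - 10t
for any integer t.

p = -2 + 7t, q = 3 - 10t for integer t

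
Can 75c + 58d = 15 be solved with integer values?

Step 1: Compute gcd(75, 58).
gcd(75, 58) = 1

Step 2: Check divisibility.
Does 1 divide 15? 15 = 1 x 15, so yes.

By the theorem on linear Diophantine equations, 75c + 58d = 15 has integer solutions if and only if gcd(75, 58) divides 15. Since 1 | 15, solutions exist.

Yes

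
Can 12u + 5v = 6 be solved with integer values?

Step 1: Compute gcd(12, 5).
gcd(12, 5) = 1

Step 2: Check divisibility.
Does 1 divide 6? 6 = 1 x 6, so yes.

By the theorem on linear Diophantine equations, 12u + 5v = 6 has integer solutions if and only if gcd(12, 5) divides 6. Since 1 | 6, solutions exist.

Yes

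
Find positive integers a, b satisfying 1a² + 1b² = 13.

Try small values of a and check whether (13 - 1a²)/1 is a perfect square.
a = 2: 1·2² = 4, so 1b² = 13 - 4 = 9, giving b² = 9, b = 3.
Check: 1·2² + 1·3² = 4 + 9 = 13 ✓

a = 2, b = 3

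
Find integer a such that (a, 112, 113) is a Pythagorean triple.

a² = c² - b² = 113² - 112² = 12769 - 12544 = 225
a = sqrt(225) = 15

15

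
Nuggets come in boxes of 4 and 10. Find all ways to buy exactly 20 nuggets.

We need non-negative integers (x, y) with 4x + 10y = 20.
For each x in 0..5, check if 20 - 4x is a non-negative multiple of 10.
x = 0: 10y = 20, y = 2 ✓
x = 5: 10y = 0, y = 0 ✓

(0 boxes of 4, 2 boxes of 10), (5 boxes of 4, 0 boxes of 10)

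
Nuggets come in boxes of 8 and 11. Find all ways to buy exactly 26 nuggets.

We need non-negative integers (x, y) with 8x + 11y = 26.
For each x in 0..3, check if 26 - 8x is a non-negative multiple of 11.
No x yields an integer y ≥ 0.

No solution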